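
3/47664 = 1/15888=0.00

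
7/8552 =7/8552= 0.00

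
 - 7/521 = - 7/521=- 0.01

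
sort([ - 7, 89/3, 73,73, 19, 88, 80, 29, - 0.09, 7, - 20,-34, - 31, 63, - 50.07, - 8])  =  [ - 50.07,- 34, - 31, - 20,  -  8 , - 7, - 0.09,7, 19, 29 , 89/3 , 63,73, 73,80, 88 ]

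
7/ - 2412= - 7/2412 = -0.00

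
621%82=47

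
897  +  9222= 10119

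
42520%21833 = 20687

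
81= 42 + 39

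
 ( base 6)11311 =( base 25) 2F2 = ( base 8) 3133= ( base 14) 843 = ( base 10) 1627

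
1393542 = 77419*18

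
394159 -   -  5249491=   5643650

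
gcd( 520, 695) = 5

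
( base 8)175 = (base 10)125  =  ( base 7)236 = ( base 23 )5a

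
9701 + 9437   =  19138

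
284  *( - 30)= - 8520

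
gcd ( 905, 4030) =5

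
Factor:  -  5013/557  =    -  3^2 = -9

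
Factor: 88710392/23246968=11088799/2905871= 19^1*101^( - 1 )*28771^(-1)*583621^1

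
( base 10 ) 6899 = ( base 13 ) 31a9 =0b1101011110011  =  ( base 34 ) 5WV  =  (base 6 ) 51535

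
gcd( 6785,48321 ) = 59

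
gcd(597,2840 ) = 1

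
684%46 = 40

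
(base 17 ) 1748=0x1b64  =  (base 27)9gj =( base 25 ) B5C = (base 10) 7012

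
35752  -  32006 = 3746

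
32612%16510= 16102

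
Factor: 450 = 2^1*3^2*5^2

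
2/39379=2/39379 = 0.00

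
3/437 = 3/437 = 0.01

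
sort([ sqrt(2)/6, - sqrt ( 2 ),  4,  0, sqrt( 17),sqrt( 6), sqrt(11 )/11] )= [ - sqrt( 2 ), 0, sqrt(  2)/6, sqrt(11)/11,sqrt( 6 ),4,sqrt( 17)] 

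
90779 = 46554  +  44225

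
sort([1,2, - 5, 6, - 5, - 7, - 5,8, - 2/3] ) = [-7 ,-5 ,-5,-5,- 2/3, 1,2,6, 8]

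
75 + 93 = 168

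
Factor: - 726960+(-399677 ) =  - 47^1  *23971^1 = - 1126637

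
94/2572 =47/1286 = 0.04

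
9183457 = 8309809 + 873648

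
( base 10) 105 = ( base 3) 10220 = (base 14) 77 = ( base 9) 126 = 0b1101001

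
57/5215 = 57/5215 = 0.01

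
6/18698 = 3/9349 = 0.00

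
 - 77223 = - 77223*1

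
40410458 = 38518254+1892204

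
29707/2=14853 + 1/2  =  14853.50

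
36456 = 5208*7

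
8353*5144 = 42967832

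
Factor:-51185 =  -5^1*29^1*353^1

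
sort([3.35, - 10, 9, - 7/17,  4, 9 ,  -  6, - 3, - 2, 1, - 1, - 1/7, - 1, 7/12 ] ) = [ - 10,-6, - 3,- 2,-1, - 1, - 7/17, - 1/7,7/12 , 1 , 3.35,4,9,9 ]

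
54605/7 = 7800 + 5/7=7800.71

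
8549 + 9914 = 18463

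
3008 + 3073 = 6081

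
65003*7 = 455021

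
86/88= 43/44 = 0.98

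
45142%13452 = 4786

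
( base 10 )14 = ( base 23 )e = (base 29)e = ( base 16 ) e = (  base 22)e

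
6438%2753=932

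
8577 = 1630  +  6947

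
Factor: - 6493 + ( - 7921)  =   - 2^1*7207^1 = - 14414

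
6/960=1/160= 0.01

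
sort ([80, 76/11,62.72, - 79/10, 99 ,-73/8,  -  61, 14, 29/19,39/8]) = [ - 61,- 73/8, - 79/10,29/19,  39/8 , 76/11,14, 62.72,  80, 99 ]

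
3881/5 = 3881/5=776.20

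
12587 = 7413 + 5174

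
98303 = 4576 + 93727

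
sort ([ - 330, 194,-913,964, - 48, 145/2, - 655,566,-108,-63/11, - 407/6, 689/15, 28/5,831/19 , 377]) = [ - 913, - 655, - 330, - 108, - 407/6, - 48, - 63/11,28/5,831/19,689/15,  145/2,194, 377,566,964 ]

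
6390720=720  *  8876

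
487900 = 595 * 820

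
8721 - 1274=7447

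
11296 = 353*32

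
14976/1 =14976 =14976.00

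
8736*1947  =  17008992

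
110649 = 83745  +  26904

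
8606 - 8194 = 412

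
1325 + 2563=3888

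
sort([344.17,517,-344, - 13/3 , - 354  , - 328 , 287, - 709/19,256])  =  [- 354 , - 344, - 328, - 709/19,-13/3,256,287, 344.17,  517 ] 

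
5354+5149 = 10503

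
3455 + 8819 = 12274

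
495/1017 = 55/113  =  0.49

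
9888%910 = 788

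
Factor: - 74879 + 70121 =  - 2^1 * 3^1 * 13^1*61^1 = - 4758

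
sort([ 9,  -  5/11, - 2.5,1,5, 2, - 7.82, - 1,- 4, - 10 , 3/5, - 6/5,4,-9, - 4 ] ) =[ - 10, - 9,  -  7.82,-4,  -  4, - 2.5, - 6/5 ,-1, - 5/11, 3/5,  1,2, 4, 5, 9] 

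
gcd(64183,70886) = 1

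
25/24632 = 25/24632 = 0.00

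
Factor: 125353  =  125353^1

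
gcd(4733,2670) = 1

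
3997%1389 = 1219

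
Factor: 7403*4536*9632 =323442637056= 2^8*3^4 * 7^2*11^1 * 43^1*673^1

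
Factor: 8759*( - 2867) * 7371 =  - 185100942663 = -3^4 * 7^1 * 13^1*19^1*  47^1*61^1*  461^1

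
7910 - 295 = 7615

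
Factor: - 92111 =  - 92111^1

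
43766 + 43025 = 86791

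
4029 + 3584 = 7613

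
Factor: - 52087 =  - 7^2*1063^1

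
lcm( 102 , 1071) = 2142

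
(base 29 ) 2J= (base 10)77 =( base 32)2D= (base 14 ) 57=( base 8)115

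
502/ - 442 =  - 251/221= - 1.14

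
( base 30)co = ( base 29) D7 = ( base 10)384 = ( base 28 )dk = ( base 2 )110000000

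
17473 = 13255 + 4218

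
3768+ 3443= 7211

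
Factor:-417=-3^1*139^1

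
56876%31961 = 24915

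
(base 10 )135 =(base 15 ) 90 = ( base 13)a5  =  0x87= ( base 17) 7G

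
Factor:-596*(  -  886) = 2^3*149^1*443^1=528056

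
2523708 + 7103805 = 9627513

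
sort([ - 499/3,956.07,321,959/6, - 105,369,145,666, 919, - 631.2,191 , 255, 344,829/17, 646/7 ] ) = [-631.2, - 499/3, - 105, 829/17, 646/7, 145,959/6,  191,255, 321, 344,369, 666,919,956.07 ] 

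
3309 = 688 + 2621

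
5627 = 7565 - 1938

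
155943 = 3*51981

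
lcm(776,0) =0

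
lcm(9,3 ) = 9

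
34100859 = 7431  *4589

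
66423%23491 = 19441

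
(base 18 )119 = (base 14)1B1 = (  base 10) 351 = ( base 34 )ab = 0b101011111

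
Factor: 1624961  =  13^1*239^1*523^1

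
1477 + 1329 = 2806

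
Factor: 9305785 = 5^1*1861157^1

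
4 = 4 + 0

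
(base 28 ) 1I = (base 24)1M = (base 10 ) 46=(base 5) 141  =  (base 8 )56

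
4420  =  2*2210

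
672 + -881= - 209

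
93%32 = 29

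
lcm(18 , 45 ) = 90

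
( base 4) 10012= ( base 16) 106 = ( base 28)9A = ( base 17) f7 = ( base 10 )262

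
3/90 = 1/30 = 0.03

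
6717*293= 1968081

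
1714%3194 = 1714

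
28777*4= 115108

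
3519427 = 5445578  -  1926151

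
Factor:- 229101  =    -  3^1*76367^1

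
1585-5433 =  - 3848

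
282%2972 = 282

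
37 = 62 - 25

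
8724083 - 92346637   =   - 83622554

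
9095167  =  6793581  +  2301586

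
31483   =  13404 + 18079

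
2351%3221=2351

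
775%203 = 166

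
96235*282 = 27138270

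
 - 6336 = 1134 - 7470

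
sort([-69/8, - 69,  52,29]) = [-69,  -  69/8,29,52]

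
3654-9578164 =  - 9574510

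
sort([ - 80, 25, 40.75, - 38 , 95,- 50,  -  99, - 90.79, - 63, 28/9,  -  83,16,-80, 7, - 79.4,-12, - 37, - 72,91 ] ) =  [-99, - 90.79, - 83,-80,-80, - 79.4,-72, - 63, - 50, - 38, - 37,-12, 28/9,7, 16, 25, 40.75, 91,  95]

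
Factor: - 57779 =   -  19^1*3041^1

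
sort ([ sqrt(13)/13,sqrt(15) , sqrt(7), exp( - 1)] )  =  [ sqrt(13)/13,exp( - 1 ),sqrt ( 7),sqrt(15 )] 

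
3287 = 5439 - 2152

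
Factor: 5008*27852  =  139482816 = 2^6*3^1*11^1*211^1*313^1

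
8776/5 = 8776/5 = 1755.20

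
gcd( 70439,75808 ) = 1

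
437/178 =437/178= 2.46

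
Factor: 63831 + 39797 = 2^2 * 7^1 * 3701^1 =103628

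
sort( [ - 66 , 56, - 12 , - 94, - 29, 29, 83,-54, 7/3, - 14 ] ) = [- 94, - 66 , - 54, - 29 , - 14, - 12, 7/3,29, 56 , 83 ]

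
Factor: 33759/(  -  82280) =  - 279/680 = - 2^ ( - 3) * 3^2*5^( - 1 ) * 17^( -1)*31^1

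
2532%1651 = 881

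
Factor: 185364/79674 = 114/49 = 2^1*3^1*7^(  -  2)*19^1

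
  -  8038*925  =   -7435150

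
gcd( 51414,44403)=2337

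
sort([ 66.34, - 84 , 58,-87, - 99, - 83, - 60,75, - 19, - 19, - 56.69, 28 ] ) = [ - 99, - 87, - 84, - 83, - 60, - 56.69, - 19 , - 19,28,58,66.34 , 75 ] 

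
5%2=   1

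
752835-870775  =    -  117940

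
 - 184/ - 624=23/78 = 0.29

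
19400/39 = 19400/39 = 497.44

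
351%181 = 170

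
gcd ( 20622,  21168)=42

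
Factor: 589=19^1*31^1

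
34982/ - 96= - 365 + 29/48= -364.40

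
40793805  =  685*59553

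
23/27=23/27=0.85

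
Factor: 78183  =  3^2* 7^1 *17^1*73^1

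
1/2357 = 1/2357 = 0.00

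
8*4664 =37312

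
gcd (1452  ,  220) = 44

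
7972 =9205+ - 1233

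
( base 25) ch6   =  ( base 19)12I8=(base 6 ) 100415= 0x1EFB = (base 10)7931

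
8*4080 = 32640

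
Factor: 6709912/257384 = 11^1*32173^( - 1)*76249^1 = 838739/32173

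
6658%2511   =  1636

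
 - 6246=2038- 8284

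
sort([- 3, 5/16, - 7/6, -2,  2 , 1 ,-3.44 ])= [ - 3.44, - 3, - 2, - 7/6,5/16, 1, 2]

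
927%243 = 198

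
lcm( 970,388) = 1940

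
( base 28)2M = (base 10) 78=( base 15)53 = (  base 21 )3f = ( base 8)116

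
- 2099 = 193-2292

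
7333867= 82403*89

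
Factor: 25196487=3^1 * 1277^1*6577^1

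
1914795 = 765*2503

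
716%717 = 716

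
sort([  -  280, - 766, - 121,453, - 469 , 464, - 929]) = [ - 929, - 766, - 469, - 280, - 121, 453, 464 ]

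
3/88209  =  1/29403 = 0.00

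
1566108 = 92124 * 17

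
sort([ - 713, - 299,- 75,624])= [ - 713, - 299,-75, 624 ]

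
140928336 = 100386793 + 40541543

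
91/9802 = 7/754 =0.01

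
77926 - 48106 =29820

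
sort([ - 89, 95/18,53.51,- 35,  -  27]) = [-89 , - 35, - 27, 95/18, 53.51]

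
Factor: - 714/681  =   - 238/227 = -  2^1*7^1*17^1*227^( - 1)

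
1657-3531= -1874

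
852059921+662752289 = 1514812210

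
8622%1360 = 462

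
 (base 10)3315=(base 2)110011110011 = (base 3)11112210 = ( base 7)12444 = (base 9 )4483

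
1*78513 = 78513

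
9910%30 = 10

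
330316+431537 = 761853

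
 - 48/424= - 1 + 47/53  =  -  0.11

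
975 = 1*975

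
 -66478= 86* ( - 773 ) 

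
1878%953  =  925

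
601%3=1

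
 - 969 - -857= - 112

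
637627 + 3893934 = 4531561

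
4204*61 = 256444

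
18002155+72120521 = 90122676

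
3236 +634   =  3870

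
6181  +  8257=14438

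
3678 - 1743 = 1935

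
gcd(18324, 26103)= 3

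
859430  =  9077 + 850353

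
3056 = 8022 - 4966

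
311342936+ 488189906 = 799532842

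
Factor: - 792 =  - 2^3*3^2*11^1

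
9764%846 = 458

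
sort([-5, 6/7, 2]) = [-5,6/7,  2]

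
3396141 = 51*66591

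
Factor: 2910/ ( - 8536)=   -2^( - 2 )  *  3^1*5^1*11^ ( - 1 )= - 15/44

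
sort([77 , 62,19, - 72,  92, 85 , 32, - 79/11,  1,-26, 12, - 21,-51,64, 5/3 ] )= [ - 72, - 51, - 26, - 21, - 79/11, 1, 5/3,12,  19, 32,62,64,77, 85, 92]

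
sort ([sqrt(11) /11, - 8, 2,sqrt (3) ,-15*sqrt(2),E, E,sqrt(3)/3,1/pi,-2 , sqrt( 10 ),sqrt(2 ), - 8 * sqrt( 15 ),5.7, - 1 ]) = [-8*sqrt(15 ), - 15 * sqrt( 2) ,-8, - 2,-1,sqrt( 11)/11, 1/pi,sqrt ( 3 )/3,sqrt (2),sqrt ( 3 ),2 , E,E,sqrt(10 ), 5.7]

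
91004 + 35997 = 127001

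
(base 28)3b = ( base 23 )43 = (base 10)95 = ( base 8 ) 137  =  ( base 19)50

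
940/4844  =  235/1211 =0.19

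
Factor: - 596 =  - 2^2 * 149^1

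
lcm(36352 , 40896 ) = 327168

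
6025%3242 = 2783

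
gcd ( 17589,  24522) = 3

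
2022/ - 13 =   -  2022/13 = - 155.54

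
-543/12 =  -181/4 = - 45.25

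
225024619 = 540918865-315894246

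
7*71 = 497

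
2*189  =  378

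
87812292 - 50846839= 36965453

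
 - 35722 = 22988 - 58710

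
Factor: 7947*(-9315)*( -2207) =163376055135 = 3^6*5^1*23^1*883^1*2207^1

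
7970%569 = 4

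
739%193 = 160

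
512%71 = 15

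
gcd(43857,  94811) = 1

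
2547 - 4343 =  - 1796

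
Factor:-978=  - 2^1*3^1 * 163^1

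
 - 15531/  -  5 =15531/5 = 3106.20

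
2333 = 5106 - 2773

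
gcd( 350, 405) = 5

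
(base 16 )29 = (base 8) 51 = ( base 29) 1c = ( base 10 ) 41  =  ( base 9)45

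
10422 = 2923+7499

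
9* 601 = 5409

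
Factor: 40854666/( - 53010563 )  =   - 2^1*3^1*503^1*4831^ (-1 )*10973^( - 1 )*13537^1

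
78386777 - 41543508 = 36843269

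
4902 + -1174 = 3728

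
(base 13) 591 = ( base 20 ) 283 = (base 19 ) 2cd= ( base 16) 3C3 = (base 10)963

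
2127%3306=2127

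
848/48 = 53/3 = 17.67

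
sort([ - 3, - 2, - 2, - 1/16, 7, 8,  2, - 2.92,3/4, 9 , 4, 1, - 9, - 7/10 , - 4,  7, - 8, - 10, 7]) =[- 10, - 9, - 8 ,- 4, - 3, - 2.92, - 2, - 2, - 7/10, - 1/16, 3/4,1, 2,4, 7, 7, 7,8, 9 ] 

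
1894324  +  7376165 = 9270489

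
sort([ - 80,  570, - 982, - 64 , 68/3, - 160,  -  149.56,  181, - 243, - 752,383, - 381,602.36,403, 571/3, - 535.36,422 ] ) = [ - 982,  -  752, - 535.36, - 381, - 243, - 160, - 149.56,-80, - 64, 68/3,181, 571/3, 383, 403,422,570,602.36]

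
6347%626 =87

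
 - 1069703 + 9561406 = 8491703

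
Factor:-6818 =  - 2^1*7^1*487^1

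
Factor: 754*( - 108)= - 2^3*3^3*13^1*29^1 = -  81432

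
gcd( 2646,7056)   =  882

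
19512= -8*( - 2439 )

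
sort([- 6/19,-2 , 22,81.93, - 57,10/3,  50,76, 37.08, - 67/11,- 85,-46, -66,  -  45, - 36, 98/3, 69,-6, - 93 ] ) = [-93, -85, - 66 ,- 57,- 46, - 45, -36, - 67/11,  -  6,  -  2 , - 6/19, 10/3, 22,  98/3, 37.08,50, 69, 76,81.93] 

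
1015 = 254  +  761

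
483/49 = 69/7 = 9.86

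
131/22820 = 131/22820 = 0.01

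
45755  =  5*9151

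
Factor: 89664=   2^6 * 3^1*467^1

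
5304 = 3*1768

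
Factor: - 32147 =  - 17^1*31^1*61^1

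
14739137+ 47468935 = 62208072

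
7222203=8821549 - 1599346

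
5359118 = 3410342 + 1948776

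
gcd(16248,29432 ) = 8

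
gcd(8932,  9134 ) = 2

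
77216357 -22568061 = 54648296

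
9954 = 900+9054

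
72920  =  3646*20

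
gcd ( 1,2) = 1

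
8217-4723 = 3494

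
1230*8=9840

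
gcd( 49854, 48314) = 14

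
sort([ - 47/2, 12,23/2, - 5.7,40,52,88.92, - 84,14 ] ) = [ - 84,-47/2, - 5.7,23/2,12 , 14,40, 52,88.92 ]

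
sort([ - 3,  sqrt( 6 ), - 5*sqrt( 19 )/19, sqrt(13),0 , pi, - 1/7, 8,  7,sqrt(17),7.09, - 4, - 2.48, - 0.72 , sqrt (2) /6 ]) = [ - 4,  -  3, - 2.48, - 5*sqrt( 19) /19, - 0.72, - 1/7,0, sqrt(2) /6,  sqrt(6),pi,  sqrt( 13), sqrt(17 ), 7, 7.09,8 ]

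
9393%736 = 561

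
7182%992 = 238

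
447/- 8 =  - 447/8 = - 55.88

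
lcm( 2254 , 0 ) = 0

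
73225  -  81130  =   - 7905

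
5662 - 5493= 169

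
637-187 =450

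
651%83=70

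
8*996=7968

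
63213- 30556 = 32657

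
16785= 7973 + 8812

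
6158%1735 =953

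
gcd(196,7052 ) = 4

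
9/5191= 9/5191 = 0.00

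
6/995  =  6/995 = 0.01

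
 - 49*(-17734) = 868966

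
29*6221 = 180409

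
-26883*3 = - 80649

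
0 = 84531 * 0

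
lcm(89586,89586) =89586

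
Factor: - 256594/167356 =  - 2^( - 1 )*7^( - 1)*13^1*43^( - 1)*71^1 = -923/602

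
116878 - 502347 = - 385469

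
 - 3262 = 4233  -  7495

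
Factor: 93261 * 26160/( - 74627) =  - 348529680/10661 = -  2^4*3^2*5^1*7^ (- 1)*109^1*1523^( - 1)*4441^1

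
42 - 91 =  - 49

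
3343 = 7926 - 4583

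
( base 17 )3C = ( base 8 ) 77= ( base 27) 29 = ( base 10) 63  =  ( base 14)47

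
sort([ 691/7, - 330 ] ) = [-330 , 691/7 ]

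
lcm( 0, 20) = 0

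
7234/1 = 7234 = 7234.00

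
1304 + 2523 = 3827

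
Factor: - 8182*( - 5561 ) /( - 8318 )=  - 67^1 * 83^1*4091^1*4159^( -1 ) =- 22750051/4159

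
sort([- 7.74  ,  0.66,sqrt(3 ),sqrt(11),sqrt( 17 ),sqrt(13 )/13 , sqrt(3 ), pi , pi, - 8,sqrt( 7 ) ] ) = [- 8, - 7.74, sqrt(13)/13, 0.66, sqrt( 3 ) , sqrt( 3),sqrt( 7 ),pi,pi, sqrt (11 ),sqrt( 17) ] 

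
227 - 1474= - 1247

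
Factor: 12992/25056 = 2^1*3^(-3 )*7^1 = 14/27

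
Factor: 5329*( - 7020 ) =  - 37409580 =- 2^2*3^3  *5^1*13^1*73^2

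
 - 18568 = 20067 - 38635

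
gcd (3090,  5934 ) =6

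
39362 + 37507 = 76869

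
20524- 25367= - 4843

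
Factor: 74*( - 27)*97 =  - 2^1*3^3*37^1 * 97^1 = -193806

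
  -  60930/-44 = 30465/22 = 1384.77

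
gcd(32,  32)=32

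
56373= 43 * 1311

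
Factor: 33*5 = 165 = 3^1*5^1 * 11^1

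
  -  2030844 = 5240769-7271613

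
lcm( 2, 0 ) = 0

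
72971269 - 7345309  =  65625960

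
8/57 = 8/57 = 0.14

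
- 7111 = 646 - 7757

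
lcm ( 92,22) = 1012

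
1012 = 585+427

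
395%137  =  121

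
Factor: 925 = 5^2*37^1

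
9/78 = 3/26 = 0.12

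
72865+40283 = 113148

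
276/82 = 3 + 15/41 = 3.37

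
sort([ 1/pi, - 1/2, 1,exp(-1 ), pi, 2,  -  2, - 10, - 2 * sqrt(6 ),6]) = [ - 10, - 2*sqrt (6 ),-2, - 1/2 , 1/pi, exp( - 1 ), 1, 2,pi, 6 ]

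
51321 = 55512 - 4191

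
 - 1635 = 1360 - 2995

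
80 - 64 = 16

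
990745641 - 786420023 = 204325618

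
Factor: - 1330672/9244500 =- 332668/2311125 = -  2^2*  3^( - 1)*5^( - 3)* 7^1*109^2 * 6163^(  -  1 ) 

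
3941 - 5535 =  - 1594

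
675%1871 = 675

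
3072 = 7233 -4161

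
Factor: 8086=2^1*13^1*311^1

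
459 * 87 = 39933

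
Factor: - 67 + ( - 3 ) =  - 70 = -2^1*5^1*7^1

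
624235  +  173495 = 797730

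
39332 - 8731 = 30601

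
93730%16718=10140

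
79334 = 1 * 79334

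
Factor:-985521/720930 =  - 328507/240310 = - 2^(  -  1)*5^(- 1) * 7^ ( - 1)*31^1*3433^( - 1)*10597^1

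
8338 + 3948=12286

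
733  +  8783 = 9516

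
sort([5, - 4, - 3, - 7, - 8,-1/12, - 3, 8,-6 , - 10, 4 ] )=[ - 10, - 8, -7, - 6, - 4, - 3, - 3, - 1/12 , 4 , 5, 8] 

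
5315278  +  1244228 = 6559506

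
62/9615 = 62/9615=0.01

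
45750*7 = 320250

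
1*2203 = 2203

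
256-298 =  - 42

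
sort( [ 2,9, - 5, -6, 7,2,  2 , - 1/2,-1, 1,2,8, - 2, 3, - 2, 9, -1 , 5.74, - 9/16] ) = [ - 6,- 5,-2,- 2,  -  1,-1,- 9/16, - 1/2, 1,  2, 2 , 2, 2, 3,5.74, 7, 8, 9,9 ]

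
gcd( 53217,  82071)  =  9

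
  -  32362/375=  - 32362/375 =- 86.30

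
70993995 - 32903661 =38090334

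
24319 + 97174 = 121493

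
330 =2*165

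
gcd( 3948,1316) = 1316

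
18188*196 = 3564848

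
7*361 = 2527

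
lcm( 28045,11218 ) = 56090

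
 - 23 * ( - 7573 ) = 174179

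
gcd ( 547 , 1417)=1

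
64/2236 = 16/559=0.03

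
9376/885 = 10  +  526/885= 10.59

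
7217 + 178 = 7395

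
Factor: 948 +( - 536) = 412=   2^2*103^1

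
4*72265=289060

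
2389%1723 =666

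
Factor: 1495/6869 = 5^1*13^1 * 23^1*6869^( - 1 ) 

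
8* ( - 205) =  - 1640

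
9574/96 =99 + 35/48 =99.73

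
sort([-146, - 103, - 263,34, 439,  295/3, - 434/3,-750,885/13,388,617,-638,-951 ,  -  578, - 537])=[ -951, - 750, -638,-578, - 537, - 263, - 146, - 434/3 ,-103, 34, 885/13, 295/3, 388,439,617 ]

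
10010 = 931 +9079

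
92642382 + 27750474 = 120392856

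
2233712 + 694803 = 2928515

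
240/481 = 240/481 = 0.50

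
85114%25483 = 8665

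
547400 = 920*595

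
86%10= 6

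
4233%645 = 363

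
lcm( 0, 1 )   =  0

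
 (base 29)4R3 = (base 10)4150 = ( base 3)12200201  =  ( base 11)3133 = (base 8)10066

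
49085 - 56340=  - 7255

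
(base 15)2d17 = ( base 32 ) 9f1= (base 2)10010111100001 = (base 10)9697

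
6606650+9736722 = 16343372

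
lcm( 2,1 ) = 2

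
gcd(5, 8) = 1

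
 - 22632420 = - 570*39706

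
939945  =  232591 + 707354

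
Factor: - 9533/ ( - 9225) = 3^( - 2 ) * 5^( - 2) * 41^( - 1) * 9533^1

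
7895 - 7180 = 715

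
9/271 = 9/271 = 0.03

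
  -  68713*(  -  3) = 206139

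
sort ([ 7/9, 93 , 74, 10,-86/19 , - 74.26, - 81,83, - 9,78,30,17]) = [ - 81, - 74.26, - 9,-86/19, 7/9, 10,17, 30 , 74,  78, 83,93 ]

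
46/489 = 46/489 = 0.09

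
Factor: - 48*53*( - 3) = 7632= 2^4*3^2*53^1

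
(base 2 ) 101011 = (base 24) 1j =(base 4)223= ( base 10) 43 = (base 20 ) 23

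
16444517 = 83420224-66975707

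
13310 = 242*55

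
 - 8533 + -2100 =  - 10633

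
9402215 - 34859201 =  - 25456986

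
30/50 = 3/5 = 0.60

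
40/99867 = 40/99867=0.00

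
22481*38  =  854278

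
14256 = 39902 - 25646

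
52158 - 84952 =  - 32794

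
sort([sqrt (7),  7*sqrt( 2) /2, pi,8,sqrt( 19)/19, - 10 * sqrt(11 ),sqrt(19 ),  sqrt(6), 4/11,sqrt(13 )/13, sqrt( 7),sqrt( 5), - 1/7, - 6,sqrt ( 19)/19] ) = [-10*sqrt ( 11), - 6,  -  1/7, sqrt( 19 ) /19, sqrt( 19)/19,sqrt(13) /13, 4/11, sqrt( 5),sqrt( 6),sqrt ( 7), sqrt(7 ), pi,sqrt( 19),7* sqrt( 2) /2, 8 ]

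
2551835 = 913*2795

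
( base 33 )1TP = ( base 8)4027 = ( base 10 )2071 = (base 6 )13331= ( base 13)c34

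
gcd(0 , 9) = 9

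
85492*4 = 341968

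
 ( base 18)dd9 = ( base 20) B2F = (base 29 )58I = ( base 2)1000101100111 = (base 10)4455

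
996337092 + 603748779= 1600085871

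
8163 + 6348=14511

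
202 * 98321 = 19860842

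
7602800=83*91600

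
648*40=25920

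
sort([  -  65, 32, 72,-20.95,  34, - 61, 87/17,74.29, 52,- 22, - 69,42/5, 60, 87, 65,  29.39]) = [  -  69,-65, - 61, - 22, - 20.95, 87/17, 42/5, 29.39,  32, 34, 52, 60,65, 72,  74.29,87] 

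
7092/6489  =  1 + 67/721  =  1.09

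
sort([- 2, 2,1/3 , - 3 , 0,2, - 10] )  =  [-10,- 3,-2 , 0, 1/3,2, 2 ]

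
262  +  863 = 1125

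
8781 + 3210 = 11991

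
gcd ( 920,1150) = 230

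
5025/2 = 5025/2= 2512.50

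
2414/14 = 1207/7 = 172.43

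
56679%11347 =11291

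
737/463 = 737/463= 1.59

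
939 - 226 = 713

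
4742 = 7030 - 2288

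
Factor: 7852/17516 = 13^1*29^( - 1) = 13/29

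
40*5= 200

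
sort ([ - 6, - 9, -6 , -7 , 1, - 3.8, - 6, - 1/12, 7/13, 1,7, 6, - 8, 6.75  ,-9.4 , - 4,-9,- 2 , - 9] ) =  [ - 9.4 ,-9 ,-9, - 9 ,-8,-7 ,-6,-6,- 6, - 4,-3.8, - 2  ,  -  1/12,  7/13, 1,1,  6,6.75, 7 ]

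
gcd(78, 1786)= 2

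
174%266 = 174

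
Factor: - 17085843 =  - 3^3*29^1 * 21821^1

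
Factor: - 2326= - 2^1*1163^1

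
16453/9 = 1828 + 1/9 = 1828.11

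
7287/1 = 7287 =7287.00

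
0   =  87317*0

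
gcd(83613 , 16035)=3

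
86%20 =6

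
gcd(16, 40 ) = 8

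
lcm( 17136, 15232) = 137088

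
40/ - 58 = -20/29  =  - 0.69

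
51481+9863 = 61344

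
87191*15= 1307865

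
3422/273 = 3422/273 = 12.53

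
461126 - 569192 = - 108066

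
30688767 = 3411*8997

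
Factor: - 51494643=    - 3^3*1907209^1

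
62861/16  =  62861/16 = 3928.81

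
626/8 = 78 + 1/4=78.25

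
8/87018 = 4/43509 = 0.00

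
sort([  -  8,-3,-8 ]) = [  -  8,  -  8, - 3 ] 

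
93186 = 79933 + 13253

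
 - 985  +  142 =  - 843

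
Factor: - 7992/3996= - 2^1 = - 2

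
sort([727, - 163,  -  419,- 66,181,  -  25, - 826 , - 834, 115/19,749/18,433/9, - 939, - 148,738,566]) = [- 939,  -  834, - 826 , - 419,- 163, - 148, - 66, - 25,115/19,  749/18, 433/9,181, 566,727,738]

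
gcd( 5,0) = 5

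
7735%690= 145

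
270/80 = 27/8 = 3.38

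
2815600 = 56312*50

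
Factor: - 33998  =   - 2^1*  89^1*191^1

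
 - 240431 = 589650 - 830081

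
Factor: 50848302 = 2^1*3^1 * 8474717^1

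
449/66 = 449/66 = 6.80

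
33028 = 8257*4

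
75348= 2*37674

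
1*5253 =5253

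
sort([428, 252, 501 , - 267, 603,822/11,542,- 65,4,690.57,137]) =[ - 267, - 65,4,822/11,137 , 252,428,501,  542,603, 690.57 ] 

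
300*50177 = 15053100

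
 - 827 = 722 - 1549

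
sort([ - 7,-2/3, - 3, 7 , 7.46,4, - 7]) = [-7, - 7, - 3, -2/3, 4,  7, 7.46 ]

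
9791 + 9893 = 19684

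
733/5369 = 733/5369 = 0.14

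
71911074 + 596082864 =667993938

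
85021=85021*1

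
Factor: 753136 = 2^4* 103^1 *457^1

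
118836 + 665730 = 784566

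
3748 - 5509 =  - 1761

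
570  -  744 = - 174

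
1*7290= 7290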